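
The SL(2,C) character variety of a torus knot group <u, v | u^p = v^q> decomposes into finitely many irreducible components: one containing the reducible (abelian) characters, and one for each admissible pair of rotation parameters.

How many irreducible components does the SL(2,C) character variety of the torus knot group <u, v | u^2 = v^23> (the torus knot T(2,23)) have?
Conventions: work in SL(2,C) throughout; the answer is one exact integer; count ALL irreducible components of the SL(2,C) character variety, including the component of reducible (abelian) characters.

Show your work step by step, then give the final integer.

12

For T(2,23): irreducibility forces the central element u^2 = v^23 to one of +I, -I.
So on each irreducible component the traces are pinned: tr(u) = 2*cos(pi*alpha/2) with 1 <= alpha <= 1, tr(v) = 2*cos(pi*beta/23) with 1 <= beta <= 22.
Consistency of u^2 = (-1)^alpha I with v^23 = (-1)^beta I forces alpha = beta (mod 2).
Enumerate parity-matched pairs: 1*11 odd-odd plus 0*11 even-even gives 11.
That is 11 components of irreducible characters, and with the reducible (abelian) component the total is 12.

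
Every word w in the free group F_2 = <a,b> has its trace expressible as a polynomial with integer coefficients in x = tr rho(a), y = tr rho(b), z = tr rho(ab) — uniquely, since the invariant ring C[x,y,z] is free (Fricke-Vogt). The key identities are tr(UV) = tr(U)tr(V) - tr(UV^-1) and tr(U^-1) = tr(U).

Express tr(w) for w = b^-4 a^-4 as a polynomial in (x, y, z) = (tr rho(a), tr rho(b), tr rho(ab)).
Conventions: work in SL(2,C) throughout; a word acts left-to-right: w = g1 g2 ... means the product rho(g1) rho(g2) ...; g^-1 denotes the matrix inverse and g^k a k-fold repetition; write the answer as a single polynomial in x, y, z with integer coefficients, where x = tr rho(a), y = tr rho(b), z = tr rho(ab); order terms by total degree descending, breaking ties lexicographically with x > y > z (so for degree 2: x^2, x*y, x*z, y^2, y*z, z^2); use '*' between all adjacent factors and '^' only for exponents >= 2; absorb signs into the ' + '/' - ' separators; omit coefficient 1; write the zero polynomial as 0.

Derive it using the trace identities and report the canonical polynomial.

x^3*y^3*z - x^4*y^2 - x^2*y^4 - 2*x^3*y*z - 2*x*y^3*z + x^4 + 6*x^2*y^2 + y^4 + 4*x*y*z - 4*x^2 - 4*y^2 + 2

trace(b^-1) = trace(b) = y
trace(b^-1 a) = trace(a)*trace(b) - trace(a b)  (eliminate b^-1) = x*y - z
trace(a^-1 b^-1) = trace(b^-1)*trace(a) - trace(b^-1 a)  (eliminate a^-1) = z
trace(b^-2 a^-1) = trace(a^-1 b^-1)*trace(b) - trace(a^-1)  (eliminate b^-1) = y*z - x
trace(b^-2) = trace(b^-1)*trace(b) - trace(1)  (eliminate b^-1) = y^2 - 2
trace(b^-2 a^-2) = trace(b^-2 a^-1)*trace(a) - trace(b^-2)  (eliminate a^-1) = x*y*z - x^2 - y^2 + 2
trace(b^-1 a^-2) = trace(b^-1 a^-1)*trace(a) - trace(b^-1)  (eliminate a^-1) = x*z - y
trace(a^-1 b^-3 a^-1) = trace(b^-2 a^-2)*trace(b) - trace(b^-2 a^-2 b)  (eliminate b^-1) = x*y^2*z - x^2*y - y^3 - x*z + 3*y
trace(a^-1 b^-3) = trace(a^-1 b^-2)*trace(b) - trace(a^-1 b^-1)  (eliminate b^-1) = y^2*z - x*y - z
trace(a^-2 b^-3 a^-1) = trace(a^-1 b^-3 a^-1)*trace(a) - trace(a^-1 b^-3)  (eliminate a^-1) = x^2*y^2*z - x^3*y - x*y^3 - x^2*z - y^2*z + 4*x*y + z
trace(b^-2 a^-4 b^-1) = trace(a^-2 b^-3 a^-1)*trace(a) - trace(a^-2 b^-3)  (eliminate a^-1) = x^3*y^2*z - x^4*y - x^2*y^3 - x^3*z - 2*x*y^2*z + 5*x^2*y + y^3 + 2*x*z - 3*y
trace(b^-1 a^-3) = trace(a^-1 b^-1 a^-1)*trace(a) - trace(a^-1 b^-1)  (eliminate a^-1) = x^2*z - x*y - z
trace(b^-1 a^-4) = trace(b^-1 a^-3)*trace(a) - trace(b^-1 a^-2)  (eliminate a^-1) = x^3*z - x^2*y - 2*x*z + y
trace(a^-2) = trace(a^-1)*trace(a) - trace(1)  (eliminate a^-1) = x^2 - 2
trace(a^-3) = trace(a^-2)*trace(a) - trace(a^-1)  (eliminate a^-1) = x^3 - 3*x
trace(a^-4) = trace(a^-3)*trace(a) - trace(a^-2)  (eliminate a^-1) = x^4 - 4*x^2 + 2
trace(b^-2 a^-4) = trace(b^-1 a^-4)*trace(b) - trace(b^-1 a^-4 b)  (eliminate b^-1) = x^3*y*z - x^4 - x^2*y^2 - 2*x*y*z + 4*x^2 + y^2 - 2
trace(b^-4 a^-4) = trace(b^-2 a^-4 b^-1)*trace(b) - trace(b^-2 a^-4)  (eliminate b^-1) = x^3*y^3*z - x^4*y^2 - x^2*y^4 - 2*x^3*y*z - 2*x*y^3*z + x^4 + 6*x^2*y^2 + y^4 + 4*x*y*z - 4*x^2 - 4*y^2 + 2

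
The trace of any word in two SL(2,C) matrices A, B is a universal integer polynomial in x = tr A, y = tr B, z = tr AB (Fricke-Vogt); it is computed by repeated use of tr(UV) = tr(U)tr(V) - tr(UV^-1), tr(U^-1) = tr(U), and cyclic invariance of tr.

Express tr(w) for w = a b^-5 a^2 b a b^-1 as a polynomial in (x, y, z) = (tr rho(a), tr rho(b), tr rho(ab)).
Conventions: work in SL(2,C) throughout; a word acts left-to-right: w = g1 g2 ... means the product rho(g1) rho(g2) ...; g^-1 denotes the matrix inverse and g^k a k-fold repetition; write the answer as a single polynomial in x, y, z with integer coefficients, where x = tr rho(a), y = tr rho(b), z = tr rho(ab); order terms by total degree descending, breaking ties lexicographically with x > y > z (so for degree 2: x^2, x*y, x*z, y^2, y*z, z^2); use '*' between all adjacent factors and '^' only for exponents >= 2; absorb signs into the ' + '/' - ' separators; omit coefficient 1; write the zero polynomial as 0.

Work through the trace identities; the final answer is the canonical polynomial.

use: trace(a b a) = trace(a)*trace(b a) - trace(b) = x*z - y
apply: trace(a^2 b a) = trace(a)*trace(a b a) - trace(a b) = x^2*z - x*y - z
trace(a^2 b a^2) = trace(a)*trace(a^2 b a) - trace(a^2 b) = x^3*z - x^2*y - 2*x*z + y
trace(b a b a) = trace(b a)*trace(b a) - trace(1) = z^2 - 2
trace(b a b) = trace(b)*trace(a b) - trace(a) = y*z - x
trace(b a^2 b a) = trace(a)*trace(b a b a) - trace(b a b) = x*z^2 - y*z - x
apply: trace(a^2) = trace(a)*trace(a) - trace(1) = x^2 - 2
trace(b a^2 b) = trace(b)*trace(a^2 b) - trace(a^2) = x*y*z - x^2 - y^2 + 2
apply: trace(a^2 b a^2 b) = trace(a)*trace(b a^2 b a) - trace(b a^2 b) = x^2*z^2 - 2*x*y*z + y^2 - 2
use: trace(b^-1 a^2 b a^2) = trace(a^2 b a^2)*trace(b) - trace(a^2 b a^2 b) = x^3*y*z - x^2*y^2 - x^2*z^2 + 2
apply: trace(a^2 b a^2 b^-2) = trace(b^-1 a^2 b a^2)*trace(b) - trace(b^-1 a^2 b a^2 b) = x^3*y^2*z - x^2*y^3 - x^2*y*z^2 - x^3*z + x^2*y + 2*x*z + y
apply: trace(a^2 b a^2 b^-3) = trace(a^2 b a^2 b^-2)*trace(b) - trace(a^2 b a^2 b^-1) = x^3*y^3*z - x^2*y^4 - x^2*y^2*z^2 - 2*x^3*y*z + 2*x^2*y^2 + x^2*z^2 + 2*x*y*z + y^2 - 2
trace(a b^-4 a^2 b a) = trace(a^2 b a^2 b^-3)*trace(b) - trace(a^2 b a^2 b^-2) = x^3*y^4*z - x^2*y^5 - x^2*y^3*z^2 - 3*x^3*y^2*z + 3*x^2*y^3 + 2*x^2*y*z^2 + x^3*z + 2*x*y^2*z - x^2*y + y^3 - 2*x*z - 3*y
use: trace(a^2 b a b a) = trace(a)*trace(a b a b a) - trace(a b a b) = x^2*z^2 - x*y*z - x^2 - z^2 + 2
use: trace(b a b a b a) = trace(b a b a)*trace(b a) - trace(a b) = z^3 - 3*z
trace(b a b a b) = trace(b)*trace(a b a b) - trace(a b a) = y*z^2 - x*z - y
apply: trace(a^2 b a b a b) = trace(a)*trace(b a b a b a) - trace(b a b a b) = x*z^3 - y*z^2 - 2*x*z + y
trace(a^2 b a b a b^-1) = trace(a^2 b a b a)*trace(b) - trace(a^2 b a b a b) = x^2*y*z^2 - x*y^2*z - x*z^3 - x^2*y + 2*x*z + y
apply: trace(b^-2 a^2 b a b a) = trace(a^2 b a b a b^-1)*trace(b) - trace(a^2 b a b a) = x^2*y^2*z^2 - x*y^3*z - x*y*z^3 - x^2*y^2 - x^2*z^2 + 3*x*y*z + x^2 + y^2 + z^2 - 2
trace(b^-1 a^2 b a b a b^-2) = trace(b^-2 a^2 b a b a)*trace(b) - trace(b^-2 a^2 b a b a b) = x^2*y^3*z^2 - x*y^4*z - x*y^2*z^3 - x^2*y^3 - 2*x^2*y*z^2 + 4*x*y^2*z + x*z^3 + 2*x^2*y + y^3 + y*z^2 - 2*x*z - 3*y
apply: trace(a b^-4 a^2 b a b) = trace(b^-1 a^2 b a b a b^-2)*trace(b) - trace(b^-1 a^2 b a b a b^-1) = x^2*y^4*z^2 - x*y^5*z - x*y^3*z^3 - x^2*y^4 - 3*x^2*y^2*z^2 + 5*x*y^3*z + 2*x*y*z^3 + 3*x^2*y^2 + x^2*z^2 + y^4 + y^2*z^2 - 5*x*y*z - x^2 - 4*y^2 - z^2 + 2
trace(b^-1 a^2 b a b^-1 a b^-3) = trace(a b^-4 a^2 b a)*trace(b) - trace(a b^-4 a^2 b a b) = x^3*y^5*z - x^2*y^6 - 2*x^2*y^4*z^2 - 3*x^3*y^3*z + x*y^5*z + x*y^3*z^3 + 4*x^2*y^4 + 5*x^2*y^2*z^2 + x^3*y*z - 3*x*y^3*z - 2*x*y*z^3 - 4*x^2*y^2 - x^2*z^2 - y^2*z^2 + 3*x*y*z + x^2 + y^2 + z^2 - 2
trace(b^-2 a^2 b a b^-1 a) = trace(a b^-2 a^2 b a)*trace(b) - trace(a b^-2 a^2 b a b) = x^3*y^3*z - x^2*y^4 - 2*x^2*y^2*z^2 - x^3*y*z + x*y^3*z + x*y*z^3 + 2*x^2*y^2 + x^2*z^2 - x*y*z - x^2 - z^2 + 2
trace(a^2 b a b^-1 a) = trace(a^3 b a)*trace(b) - trace(a^3 b a b) = x^3*y*z - x^2*y^2 - x^2*z^2 - x*y*z + x^2 + y^2 + z^2 - 2
trace(a^2 b a b^-1 a b) = trace(a b a^2 b a)*trace(b) - trace(a b a^2 b a b) = x^2*y*z^2 - 2*x*y^2*z - x*z^3 + y^3 + y*z^2 + 2*x*z - 3*y
trace(b^-1 a^2 b a b^-1 a) = trace(a^2 b a b^-1 a)*trace(b) - trace(a^2 b a b^-1 a b) = x^3*y^2*z - x^2*y^3 - 2*x^2*y*z^2 + x*y^2*z + x*z^3 + x^2*y - 2*x*z + y
use: trace(b^-1 a^2 b a b^-1 a b^-2) = trace(b^-2 a^2 b a b^-1 a)*trace(b) - trace(b^-2 a^2 b a b^-1 a b) = x^3*y^4*z - x^2*y^5 - 2*x^2*y^3*z^2 - 2*x^3*y^2*z + x*y^4*z + x*y^2*z^3 + 3*x^2*y^3 + 3*x^2*y*z^2 - 2*x*y^2*z - x*z^3 - 2*x^2*y - y*z^2 + 2*x*z + y
apply: trace(a b^-5 a^2 b a b^-1) = trace(b^-1 a^2 b a b^-1 a b^-3)*trace(b) - trace(b^-1 a^2 b a b^-1 a b^-2) = x^3*y^6*z - x^2*y^7 - 2*x^2*y^5*z^2 - 4*x^3*y^4*z + x*y^6*z + x*y^4*z^3 + 5*x^2*y^5 + 7*x^2*y^3*z^2 + 3*x^3*y^2*z - 4*x*y^4*z - 3*x*y^2*z^3 - 7*x^2*y^3 - 4*x^2*y*z^2 - y^3*z^2 + 5*x*y^2*z + x*z^3 + 3*x^2*y + y^3 + 2*y*z^2 - 2*x*z - 3*y

x^3*y^6*z - x^2*y^7 - 2*x^2*y^5*z^2 - 4*x^3*y^4*z + x*y^6*z + x*y^4*z^3 + 5*x^2*y^5 + 7*x^2*y^3*z^2 + 3*x^3*y^2*z - 4*x*y^4*z - 3*x*y^2*z^3 - 7*x^2*y^3 - 4*x^2*y*z^2 - y^3*z^2 + 5*x*y^2*z + x*z^3 + 3*x^2*y + y^3 + 2*y*z^2 - 2*x*z - 3*y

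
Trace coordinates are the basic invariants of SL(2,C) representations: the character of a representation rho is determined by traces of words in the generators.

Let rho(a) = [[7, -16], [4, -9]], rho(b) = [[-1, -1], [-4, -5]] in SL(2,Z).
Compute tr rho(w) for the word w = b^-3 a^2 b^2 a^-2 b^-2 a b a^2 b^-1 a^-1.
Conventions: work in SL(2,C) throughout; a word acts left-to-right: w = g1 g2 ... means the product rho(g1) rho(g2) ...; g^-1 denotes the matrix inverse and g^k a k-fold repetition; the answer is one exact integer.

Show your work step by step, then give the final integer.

70774115642914

rho(b^-1) = [[-5, 1], [4, -1]]
... * rho(b^-1) = [[-5, 1], [4, -1]]  ->  [[29, -6], [-24, 5]]
... * rho(b^-1) = [[-5, 1], [4, -1]]  ->  [[-169, 35], [140, -29]]
... * rho(a) = [[7, -16], [4, -9]]  ->  [[-1043, 2389], [864, -1979]]
... * rho(a) = [[7, -16], [4, -9]]  ->  [[2255, -4813], [-1868, 3987]]
... * rho(b) = [[-1, -1], [-4, -5]]  ->  [[16997, 21810], [-14080, -18067]]
... * rho(b) = [[-1, -1], [-4, -5]]  ->  [[-104237, -126047], [86348, 104415]]
... * rho(a^-1) = [[-9, 16], [-4, 7]]  ->  [[1442321, -2550121], [-1194792, 2112473]]
... * rho(a^-1) = [[-9, 16], [-4, 7]]  ->  [[-2780405, 5226289], [2303236, -4329361]]
... * rho(b^-1) = [[-5, 1], [4, -1]]  ->  [[34807181, -8006694], [-28833624, 6632597]]
... * rho(b^-1) = [[-5, 1], [4, -1]]  ->  [[-206062681, 42813875], [170698508, -35466221]]
... * rho(a) = [[7, -16], [4, -9]]  ->  [[-1271183267, 2911678021], [1053024672, -2411980139]]
... * rho(b) = [[-1, -1], [-4, -5]]  ->  [[-10375528817, -13287206838], [8594895884, 11006876023]]
... * rho(a) = [[7, -16], [4, -9]]  ->  [[-125777529071, 285593322614], [104191775280, -236580218351]]
... * rho(a) = [[7, -16], [4, -9]]  ->  [[261930586959, -557899438390], [-216978446444, 462153560679]]
... * rho(b^-1) = [[-5, 1], [4, -1]]  ->  [[-3541250688355, 819830025349], [2933506474936, -679132007123]]
... * rho(a^-1) = [[-9, 16], [-4, 7]]  ->  [[28591936093799, -50921200836237], [-23685030245932, 42182179549115]]
tr = 28591936093799 + 42182179549115 = 70774115642914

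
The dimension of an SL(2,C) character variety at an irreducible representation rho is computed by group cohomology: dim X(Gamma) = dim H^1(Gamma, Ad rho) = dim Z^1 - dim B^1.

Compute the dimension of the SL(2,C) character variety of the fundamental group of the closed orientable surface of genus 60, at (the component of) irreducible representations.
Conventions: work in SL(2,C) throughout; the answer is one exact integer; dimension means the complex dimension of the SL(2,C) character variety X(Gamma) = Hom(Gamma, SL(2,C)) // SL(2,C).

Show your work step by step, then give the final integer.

The genus-60 surface group: 2g = 120 generators, one relator prod [a_i, b_i].
Unconstrained cocycle data is one sl_2 vector per generator (360 dimensions), cut by the relator condition d_2(z) = 0.
d_2 is surjective at irreducible rho (its cokernel H^2 is dual to H^0 = 0), so dim Z^1 = 360 - 3 = 357.
Coboundaries contribute dim B^1 = 3 (injective at irreducible rho).
Hence dim X = 357 - 3 = 354.

354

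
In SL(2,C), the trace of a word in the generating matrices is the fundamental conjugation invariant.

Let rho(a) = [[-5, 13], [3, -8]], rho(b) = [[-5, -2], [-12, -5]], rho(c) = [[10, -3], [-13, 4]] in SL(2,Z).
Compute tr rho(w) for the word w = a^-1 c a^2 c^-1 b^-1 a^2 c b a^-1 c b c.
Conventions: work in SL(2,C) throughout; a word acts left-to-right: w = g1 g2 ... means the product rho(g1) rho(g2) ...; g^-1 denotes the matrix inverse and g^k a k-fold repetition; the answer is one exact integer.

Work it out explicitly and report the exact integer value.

rho(a^-1) = [[-8, -13], [-3, -5]]
... * rho(c) = [[10, -3], [-13, 4]]  ->  [[89, -28], [35, -11]]
... * rho(a) = [[-5, 13], [3, -8]]  ->  [[-529, 1381], [-208, 543]]
... * rho(a) = [[-5, 13], [3, -8]]  ->  [[6788, -17925], [2669, -7048]]
... * rho(c^-1) = [[4, 3], [13, 10]]  ->  [[-205873, -158886], [-80948, -62473]]
... * rho(b^-1) = [[-5, 2], [12, -5]]  ->  [[-877267, 382684], [-344936, 150469]]
... * rho(a) = [[-5, 13], [3, -8]]  ->  [[5534387, -14465943], [2176087, -5687920]]
... * rho(a) = [[-5, 13], [3, -8]]  ->  [[-71069764, 187674575], [-27944195, 73792491]]
... * rho(c) = [[10, -3], [-13, 4]]  ->  [[-3150467115, 963907592], [-1238744333, 379002549]]
... * rho(b) = [[-5, -2], [-12, -5]]  ->  [[4185444471, 1481396270], [1645691077, 582475921]]
... * rho(a^-1) = [[-8, -13], [-3, -5]]  ->  [[-37927744578, -61817759473], [-14912956379, -24306363606]]
... * rho(c) = [[10, -3], [-13, 4]]  ->  [[424353427369, -133487804158], [166853163088, -52486585287]]
... * rho(b) = [[-5, -2], [-12, -5]]  ->  [[-519913486949, -181267833948], [-204426791996, -71273399741]]
... * rho(c) = [[10, -3], [-13, 4]]  ->  [[-2842653028166, 834669125055], [-1117713723327, 328186777024]]
tr = -2842653028166 + 328186777024 = -2514466251142

-2514466251142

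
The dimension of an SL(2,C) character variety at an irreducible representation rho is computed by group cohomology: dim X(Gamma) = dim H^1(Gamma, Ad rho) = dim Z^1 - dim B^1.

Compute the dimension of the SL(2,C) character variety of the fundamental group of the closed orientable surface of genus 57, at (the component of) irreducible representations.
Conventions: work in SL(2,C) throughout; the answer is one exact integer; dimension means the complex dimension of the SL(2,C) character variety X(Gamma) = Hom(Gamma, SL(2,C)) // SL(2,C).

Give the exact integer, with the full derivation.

336

pi_1 of the closed genus-57 surface has 114 generators bound by the single product-of-commutators relator.
A cocycle assigns one sl_2 vector per generator subject to the relator condition d_2(z) = 0: dim of the unconstrained space is 3*2g = 342.
d_2 is surjective at irreducible rho (its cokernel H^2 is dual to H^0 = 0), so dim Z^1 = 342 - 3 = 339.
dim B^1 = 3 (coboundaries, injective at irreducible rho).
Hence dim X = 339 - 3 = 336.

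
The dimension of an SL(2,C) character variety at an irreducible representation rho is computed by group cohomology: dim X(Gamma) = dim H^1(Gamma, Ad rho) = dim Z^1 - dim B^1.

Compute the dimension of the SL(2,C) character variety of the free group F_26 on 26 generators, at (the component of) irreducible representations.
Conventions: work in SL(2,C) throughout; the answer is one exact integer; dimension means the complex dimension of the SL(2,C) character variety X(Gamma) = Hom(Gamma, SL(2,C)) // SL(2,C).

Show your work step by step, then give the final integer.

Gamma = F_26 has 26 generators and no relators.
Z^1(Gamma, Ad rho) = (sl_2)^26: a cocycle is a free choice of one sl_2 vector per generator, so dim Z^1 = 3*26 = 78.
dim B^1 = 3: the coboundary map is injective because an irreducible image has centralizer 0 in sl_2.
Therefore dim X = 78 - 3 = 75.

75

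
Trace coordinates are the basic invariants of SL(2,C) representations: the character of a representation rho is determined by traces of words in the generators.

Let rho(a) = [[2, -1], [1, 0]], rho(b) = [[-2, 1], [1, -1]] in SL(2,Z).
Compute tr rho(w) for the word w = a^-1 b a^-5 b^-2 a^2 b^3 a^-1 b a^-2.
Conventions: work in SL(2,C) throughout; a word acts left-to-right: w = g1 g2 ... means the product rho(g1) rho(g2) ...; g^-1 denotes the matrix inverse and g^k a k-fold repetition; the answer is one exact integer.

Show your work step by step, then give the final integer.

rho(a^-1) = [[0, 1], [-1, 2]]
... * rho(b) = [[-2, 1], [1, -1]]  ->  [[1, -1], [4, -3]]
... * rho(a^-1) = [[0, 1], [-1, 2]]  ->  [[1, -1], [3, -2]]
... * rho(a^-1) = [[0, 1], [-1, 2]]  ->  [[1, -1], [2, -1]]
... * rho(a^-1) = [[0, 1], [-1, 2]]  ->  [[1, -1], [1, 0]]
... * rho(a^-1) = [[0, 1], [-1, 2]]  ->  [[1, -1], [0, 1]]
... * rho(a^-1) = [[0, 1], [-1, 2]]  ->  [[1, -1], [-1, 2]]
... * rho(b^-1) = [[-1, -1], [-1, -2]]  ->  [[0, 1], [-1, -3]]
... * rho(b^-1) = [[-1, -1], [-1, -2]]  ->  [[-1, -2], [4, 7]]
... * rho(a) = [[2, -1], [1, 0]]  ->  [[-4, 1], [15, -4]]
... * rho(a) = [[2, -1], [1, 0]]  ->  [[-7, 4], [26, -15]]
... * rho(b) = [[-2, 1], [1, -1]]  ->  [[18, -11], [-67, 41]]
... * rho(b) = [[-2, 1], [1, -1]]  ->  [[-47, 29], [175, -108]]
... * rho(b) = [[-2, 1], [1, -1]]  ->  [[123, -76], [-458, 283]]
... * rho(a^-1) = [[0, 1], [-1, 2]]  ->  [[76, -29], [-283, 108]]
... * rho(b) = [[-2, 1], [1, -1]]  ->  [[-181, 105], [674, -391]]
... * rho(a^-1) = [[0, 1], [-1, 2]]  ->  [[-105, 29], [391, -108]]
... * rho(a^-1) = [[0, 1], [-1, 2]]  ->  [[-29, -47], [108, 175]]
tr = -29 + 175 = 146

146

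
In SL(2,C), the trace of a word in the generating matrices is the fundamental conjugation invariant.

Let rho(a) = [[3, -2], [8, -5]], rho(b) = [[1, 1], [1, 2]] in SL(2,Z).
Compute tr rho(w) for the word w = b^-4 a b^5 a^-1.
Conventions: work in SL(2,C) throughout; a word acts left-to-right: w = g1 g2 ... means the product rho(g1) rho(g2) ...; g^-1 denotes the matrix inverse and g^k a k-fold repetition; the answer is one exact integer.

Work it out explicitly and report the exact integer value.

rho(b^-1) = [[2, -1], [-1, 1]]
... * rho(b^-1) = [[2, -1], [-1, 1]]  ->  [[5, -3], [-3, 2]]
... * rho(b^-1) = [[2, -1], [-1, 1]]  ->  [[13, -8], [-8, 5]]
... * rho(b^-1) = [[2, -1], [-1, 1]]  ->  [[34, -21], [-21, 13]]
... * rho(a) = [[3, -2], [8, -5]]  ->  [[-66, 37], [41, -23]]
... * rho(b) = [[1, 1], [1, 2]]  ->  [[-29, 8], [18, -5]]
... * rho(b) = [[1, 1], [1, 2]]  ->  [[-21, -13], [13, 8]]
... * rho(b) = [[1, 1], [1, 2]]  ->  [[-34, -47], [21, 29]]
... * rho(b) = [[1, 1], [1, 2]]  ->  [[-81, -128], [50, 79]]
... * rho(b) = [[1, 1], [1, 2]]  ->  [[-209, -337], [129, 208]]
... * rho(a^-1) = [[-5, 2], [-8, 3]]  ->  [[3741, -1429], [-2309, 882]]
tr = 3741 + 882 = 4623

4623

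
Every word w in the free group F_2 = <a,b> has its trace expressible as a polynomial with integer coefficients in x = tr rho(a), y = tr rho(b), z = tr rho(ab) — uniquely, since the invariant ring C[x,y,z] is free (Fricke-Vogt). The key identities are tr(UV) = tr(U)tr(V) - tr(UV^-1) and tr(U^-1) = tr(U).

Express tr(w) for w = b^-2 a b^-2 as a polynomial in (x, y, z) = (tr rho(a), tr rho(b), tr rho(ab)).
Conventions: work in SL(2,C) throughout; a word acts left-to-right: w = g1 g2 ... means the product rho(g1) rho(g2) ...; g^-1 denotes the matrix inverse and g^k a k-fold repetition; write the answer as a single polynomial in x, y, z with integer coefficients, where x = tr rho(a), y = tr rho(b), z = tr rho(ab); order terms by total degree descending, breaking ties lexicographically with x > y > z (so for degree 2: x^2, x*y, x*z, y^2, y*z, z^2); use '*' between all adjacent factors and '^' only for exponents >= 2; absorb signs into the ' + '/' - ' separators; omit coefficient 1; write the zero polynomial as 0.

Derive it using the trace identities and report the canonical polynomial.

apply: trace(b^-1 a) = trace(a)*trace(b) - trace(a b)   [inverse elimination on b] = x*y - z
trace(a b^-2) = trace(b^-1 a)*trace(b) - trace(b^-1 a b)   [inverse elimination on b] = x*y^2 - y*z - x
trace(b^-1 a b^-2) = trace(a b^-2)*trace(b) - trace(a b^-1)   [inverse elimination on b] = x*y^3 - y^2*z - 2*x*y + z
use: trace(b^-2 a b^-2) = trace(b^-1 a b^-2)*trace(b) - trace(b^-1 a b^-1)   [inverse elimination on b] = x*y^4 - y^3*z - 3*x*y^2 + 2*y*z + x

x*y^4 - y^3*z - 3*x*y^2 + 2*y*z + x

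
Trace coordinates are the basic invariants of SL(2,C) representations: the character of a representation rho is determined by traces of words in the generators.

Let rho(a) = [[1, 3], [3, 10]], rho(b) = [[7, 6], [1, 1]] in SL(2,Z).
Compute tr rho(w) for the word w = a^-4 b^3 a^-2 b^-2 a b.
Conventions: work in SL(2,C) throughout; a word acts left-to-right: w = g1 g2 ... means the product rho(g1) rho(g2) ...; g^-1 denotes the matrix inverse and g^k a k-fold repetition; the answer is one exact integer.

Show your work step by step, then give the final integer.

rho(a^-1) = [[10, -3], [-3, 1]]
... * rho(a^-1) = [[10, -3], [-3, 1]]  ->  [[109, -33], [-33, 10]]
... * rho(a^-1) = [[10, -3], [-3, 1]]  ->  [[1189, -360], [-360, 109]]
... * rho(a^-1) = [[10, -3], [-3, 1]]  ->  [[12970, -3927], [-3927, 1189]]
... * rho(b) = [[7, 6], [1, 1]]  ->  [[86863, 73893], [-26300, -22373]]
... * rho(b) = [[7, 6], [1, 1]]  ->  [[681934, 595071], [-206473, -180173]]
... * rho(b) = [[7, 6], [1, 1]]  ->  [[5368609, 4686675], [-1625484, -1419011]]
... * rho(a^-1) = [[10, -3], [-3, 1]]  ->  [[39626065, -11419152], [-11997807, 3457441]]
... * rho(a^-1) = [[10, -3], [-3, 1]]  ->  [[430518106, -130297347], [-130350393, 39450862]]
... * rho(b^-1) = [[1, -6], [-1, 7]]  ->  [[560815453, -3495190065], [-169801255, 1058258392]]
... * rho(b^-1) = [[1, -6], [-1, 7]]  ->  [[4056005518, -27831223173], [-1228059647, 8426616274]]
... * rho(a) = [[1, 3], [3, 10]]  ->  [[-79437664001, -266144215176], [24051789175, 80581983799]]
... * rho(b) = [[7, 6], [1, 1]]  ->  [[-822207863183, -742770199182], [248944508024, 224892718849]]
tr = -822207863183 + 224892718849 = -597315144334

-597315144334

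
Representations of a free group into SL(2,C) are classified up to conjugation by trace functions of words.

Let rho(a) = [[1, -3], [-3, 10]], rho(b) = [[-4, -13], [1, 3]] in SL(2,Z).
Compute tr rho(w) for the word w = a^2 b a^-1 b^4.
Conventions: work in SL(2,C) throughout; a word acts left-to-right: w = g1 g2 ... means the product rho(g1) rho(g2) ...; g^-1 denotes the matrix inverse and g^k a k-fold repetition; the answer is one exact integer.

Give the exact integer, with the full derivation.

-51157

rho(a) = [[1, -3], [-3, 10]]
... * rho(a) = [[1, -3], [-3, 10]]  ->  [[10, -33], [-33, 109]]
... * rho(b) = [[-4, -13], [1, 3]]  ->  [[-73, -229], [241, 756]]
... * rho(a^-1) = [[10, 3], [3, 1]]  ->  [[-1417, -448], [4678, 1479]]
... * rho(b) = [[-4, -13], [1, 3]]  ->  [[5220, 17077], [-17233, -56377]]
... * rho(b) = [[-4, -13], [1, 3]]  ->  [[-3803, -16629], [12555, 54898]]
... * rho(b) = [[-4, -13], [1, 3]]  ->  [[-1417, -448], [4678, 1479]]
... * rho(b) = [[-4, -13], [1, 3]]  ->  [[5220, 17077], [-17233, -56377]]
tr = 5220 + -56377 = -51157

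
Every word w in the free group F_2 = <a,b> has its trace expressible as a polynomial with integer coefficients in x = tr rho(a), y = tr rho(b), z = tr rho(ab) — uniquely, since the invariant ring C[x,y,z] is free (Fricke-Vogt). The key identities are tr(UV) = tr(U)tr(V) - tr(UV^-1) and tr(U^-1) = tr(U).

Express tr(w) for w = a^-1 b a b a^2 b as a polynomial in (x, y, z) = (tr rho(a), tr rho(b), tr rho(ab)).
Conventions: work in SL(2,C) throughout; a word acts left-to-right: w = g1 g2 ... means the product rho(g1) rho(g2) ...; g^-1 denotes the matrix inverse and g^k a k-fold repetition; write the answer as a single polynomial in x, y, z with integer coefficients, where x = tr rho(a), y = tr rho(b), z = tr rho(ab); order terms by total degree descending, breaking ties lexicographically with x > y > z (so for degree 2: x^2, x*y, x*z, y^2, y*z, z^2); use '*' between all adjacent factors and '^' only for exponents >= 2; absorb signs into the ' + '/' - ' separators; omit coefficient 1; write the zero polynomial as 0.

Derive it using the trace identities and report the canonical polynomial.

x^2*y*z^2 - x^3*z - x*y^2*z - x*z^3 + y*z^2 + 3*x*z - y

apply: tr(a b a b) = tr(b a)*tr(b a) - tr(1)   [split at repeated b] = z^2 - 2
tr(a b a) = tr(a)*tr(b a) - tr(b) = x*z - y
use: tr(b^2 a b a) = tr(b)*tr(a b a b) - tr(a b a) = y*z^2 - x*z - y
tr(a b^2) = tr(b)*tr(a b) - tr(a) = y*z - x
tr(b^2 a b) = tr(b)*tr(a b^2) - tr(a b) = y^2*z - x*y - z
use: tr(b a b a^2 b) = tr(a)*tr(b^2 a b a) - tr(b^2 a b) = x*y*z^2 - x^2*z - y^2*z + z
apply: tr(b a b a b a) = tr(b a)*tr(b a b a) - tr(b^-1 a^-1)   [split at repeated b] = z^3 - 3*z
tr(b a b a^2 b a) = tr(a)*tr(b a b a b a) - tr(b a b a b) = x*z^3 - y*z^2 - 2*x*z + y
apply: tr(a^-1 b a b a^2 b) = tr(b a b a^2 b)*tr(a) - tr(b a b a^2 b a) = x^2*y*z^2 - x^3*z - x*y^2*z - x*z^3 + y*z^2 + 3*x*z - y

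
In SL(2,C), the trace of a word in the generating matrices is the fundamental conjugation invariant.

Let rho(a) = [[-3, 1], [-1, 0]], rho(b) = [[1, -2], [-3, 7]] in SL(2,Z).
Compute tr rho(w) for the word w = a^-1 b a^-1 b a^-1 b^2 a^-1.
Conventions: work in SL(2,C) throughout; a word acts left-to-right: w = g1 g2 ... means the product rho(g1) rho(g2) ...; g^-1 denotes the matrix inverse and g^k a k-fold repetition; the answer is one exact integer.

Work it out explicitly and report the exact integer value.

rho(a^-1) = [[0, -1], [1, -3]]
... * rho(b) = [[1, -2], [-3, 7]]  ->  [[3, -7], [10, -23]]
... * rho(a^-1) = [[0, -1], [1, -3]]  ->  [[-7, 18], [-23, 59]]
... * rho(b) = [[1, -2], [-3, 7]]  ->  [[-61, 140], [-200, 459]]
... * rho(a^-1) = [[0, -1], [1, -3]]  ->  [[140, -359], [459, -1177]]
... * rho(b) = [[1, -2], [-3, 7]]  ->  [[1217, -2793], [3990, -9157]]
... * rho(b) = [[1, -2], [-3, 7]]  ->  [[9596, -21985], [31461, -72079]]
... * rho(a^-1) = [[0, -1], [1, -3]]  ->  [[-21985, 56359], [-72079, 184776]]
tr = -21985 + 184776 = 162791

162791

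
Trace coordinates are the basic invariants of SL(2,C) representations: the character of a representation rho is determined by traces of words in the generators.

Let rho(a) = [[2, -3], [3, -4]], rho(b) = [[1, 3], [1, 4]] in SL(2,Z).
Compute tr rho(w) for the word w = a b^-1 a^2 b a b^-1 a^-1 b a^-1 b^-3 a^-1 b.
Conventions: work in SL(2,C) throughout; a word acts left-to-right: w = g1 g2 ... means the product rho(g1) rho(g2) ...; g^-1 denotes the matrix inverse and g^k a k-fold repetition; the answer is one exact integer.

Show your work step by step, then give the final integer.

rho(a) = [[2, -3], [3, -4]]
... * rho(b^-1) = [[4, -3], [-1, 1]]  ->  [[11, -9], [16, -13]]
... * rho(a) = [[2, -3], [3, -4]]  ->  [[-5, 3], [-7, 4]]
... * rho(a) = [[2, -3], [3, -4]]  ->  [[-1, 3], [-2, 5]]
... * rho(b) = [[1, 3], [1, 4]]  ->  [[2, 9], [3, 14]]
... * rho(a) = [[2, -3], [3, -4]]  ->  [[31, -42], [48, -65]]
... * rho(b^-1) = [[4, -3], [-1, 1]]  ->  [[166, -135], [257, -209]]
... * rho(a^-1) = [[-4, 3], [-3, 2]]  ->  [[-259, 228], [-401, 353]]
... * rho(b) = [[1, 3], [1, 4]]  ->  [[-31, 135], [-48, 209]]
... * rho(a^-1) = [[-4, 3], [-3, 2]]  ->  [[-281, 177], [-435, 274]]
... * rho(b^-1) = [[4, -3], [-1, 1]]  ->  [[-1301, 1020], [-2014, 1579]]
... * rho(b^-1) = [[4, -3], [-1, 1]]  ->  [[-6224, 4923], [-9635, 7621]]
... * rho(b^-1) = [[4, -3], [-1, 1]]  ->  [[-29819, 23595], [-46161, 36526]]
... * rho(a^-1) = [[-4, 3], [-3, 2]]  ->  [[48491, -42267], [75066, -65431]]
... * rho(b) = [[1, 3], [1, 4]]  ->  [[6224, -23595], [9635, -36526]]
tr = 6224 + -36526 = -30302

-30302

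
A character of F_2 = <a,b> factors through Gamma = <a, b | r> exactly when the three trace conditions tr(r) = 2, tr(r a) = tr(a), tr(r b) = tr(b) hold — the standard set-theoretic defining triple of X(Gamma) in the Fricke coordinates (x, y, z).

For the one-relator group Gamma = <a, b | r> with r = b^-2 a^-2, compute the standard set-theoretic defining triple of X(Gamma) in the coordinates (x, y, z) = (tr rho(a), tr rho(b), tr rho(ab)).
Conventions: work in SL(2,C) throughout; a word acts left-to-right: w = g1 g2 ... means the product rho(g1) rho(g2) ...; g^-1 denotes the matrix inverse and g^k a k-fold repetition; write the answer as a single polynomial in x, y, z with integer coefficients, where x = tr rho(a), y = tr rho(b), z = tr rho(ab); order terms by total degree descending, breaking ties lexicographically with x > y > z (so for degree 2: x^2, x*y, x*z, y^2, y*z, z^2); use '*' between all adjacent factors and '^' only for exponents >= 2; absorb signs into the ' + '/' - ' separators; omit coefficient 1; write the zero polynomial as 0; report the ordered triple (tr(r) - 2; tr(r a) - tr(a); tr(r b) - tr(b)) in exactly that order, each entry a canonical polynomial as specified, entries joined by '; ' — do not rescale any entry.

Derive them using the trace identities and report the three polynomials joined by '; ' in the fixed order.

tr(a^-1) = tr(a) = x
tr(a^-2) = tr(a^-1) * tr(a) - tr(1)   [inverse elimination on a] = x^2 - 2
tr(a^-1 b) = tr(b) * tr(a) - tr(b a)   [inverse elimination on a] = x*y - z
tr(a^-2 b) = tr(a^-1 b) * tr(a) - tr(a^-1 b a)   [inverse elimination on a] = x^2*y - x*z - y
tr(b^-1 a^-2) = tr(a^-2) * tr(b) - tr(a^-2 b)   [inverse elimination on b] = x*z - y
tr(b^-2 a^-2) = tr(b^-1 a^-2) * tr(b) - tr(b^-1 a^-2 b)   [inverse elimination on b] = x*y*z - x^2 - y^2 + 2
tr(b^-2) = tr(b^-1) * tr(b) - tr(1)  (eliminate b^-1) = y^2 - 2
tr(b^-2 a) = tr(a b^-1) * tr(b) - tr(a)  (eliminate b^-1) = x*y^2 - y*z - x
tr(b^-2 a^-1) = tr(b^-2) * tr(a) - tr(b^-2 a)  (eliminate a^-1) = y*z - x
assemble the triple (tr(r) - 2; tr(r a) - x; tr(r b) - y)

x*y*z - x^2 - y^2; y*z - 2*x; x*z - 2*y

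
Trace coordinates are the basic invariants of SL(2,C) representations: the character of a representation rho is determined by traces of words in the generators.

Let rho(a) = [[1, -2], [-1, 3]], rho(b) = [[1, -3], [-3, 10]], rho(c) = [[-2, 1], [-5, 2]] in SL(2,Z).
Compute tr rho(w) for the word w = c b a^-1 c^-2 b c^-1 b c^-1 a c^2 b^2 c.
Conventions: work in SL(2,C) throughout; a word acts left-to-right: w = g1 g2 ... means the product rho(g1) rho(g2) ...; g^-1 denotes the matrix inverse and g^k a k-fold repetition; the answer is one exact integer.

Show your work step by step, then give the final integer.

-2062402

rho(c) = [[-2, 1], [-5, 2]]
... * rho(b) = [[1, -3], [-3, 10]]  ->  [[-5, 16], [-11, 35]]
... * rho(a^-1) = [[3, 2], [1, 1]]  ->  [[1, 6], [2, 13]]
... * rho(c^-1) = [[2, -1], [5, -2]]  ->  [[32, -13], [69, -28]]
... * rho(c^-1) = [[2, -1], [5, -2]]  ->  [[-1, -6], [-2, -13]]
... * rho(b) = [[1, -3], [-3, 10]]  ->  [[17, -57], [37, -124]]
... * rho(c^-1) = [[2, -1], [5, -2]]  ->  [[-251, 97], [-546, 211]]
... * rho(b) = [[1, -3], [-3, 10]]  ->  [[-542, 1723], [-1179, 3748]]
... * rho(c^-1) = [[2, -1], [5, -2]]  ->  [[7531, -2904], [16382, -6317]]
... * rho(a) = [[1, -2], [-1, 3]]  ->  [[10435, -23774], [22699, -51715]]
... * rho(c) = [[-2, 1], [-5, 2]]  ->  [[98000, -37113], [213177, -80731]]
... * rho(c) = [[-2, 1], [-5, 2]]  ->  [[-10435, 23774], [-22699, 51715]]
... * rho(b) = [[1, -3], [-3, 10]]  ->  [[-81757, 269045], [-177844, 585247]]
... * rho(b) = [[1, -3], [-3, 10]]  ->  [[-888892, 2935721], [-1933585, 6386002]]
... * rho(c) = [[-2, 1], [-5, 2]]  ->  [[-12900821, 4982550], [-28062840, 10838419]]
tr = -12900821 + 10838419 = -2062402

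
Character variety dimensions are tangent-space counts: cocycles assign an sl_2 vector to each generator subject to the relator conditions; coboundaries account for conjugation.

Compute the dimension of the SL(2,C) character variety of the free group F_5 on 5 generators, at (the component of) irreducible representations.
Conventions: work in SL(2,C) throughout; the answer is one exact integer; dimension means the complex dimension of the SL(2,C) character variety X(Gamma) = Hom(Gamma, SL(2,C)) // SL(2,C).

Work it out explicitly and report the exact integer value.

12

Gamma = F_5 has 5 generators and no relators.
So Z^1 = (sl_2)^5 in full: dim Z^1 = 15.
At an irreducible rho the centralizer of the image in sl_2 is 0, so the coboundary map sl_2 -> Z^1 is injective: dim B^1 = 3.
dim H^1 = 15 - 3 = 12, which is dim X.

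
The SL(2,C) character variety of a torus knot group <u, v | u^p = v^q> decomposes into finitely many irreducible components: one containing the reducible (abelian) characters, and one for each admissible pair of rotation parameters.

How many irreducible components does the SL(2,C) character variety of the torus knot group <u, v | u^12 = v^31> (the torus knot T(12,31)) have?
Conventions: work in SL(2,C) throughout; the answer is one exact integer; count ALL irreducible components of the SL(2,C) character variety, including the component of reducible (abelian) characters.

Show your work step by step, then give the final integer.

For T(12,31): irreducibility forces the central element u^12 = v^31 to one of +I, -I.
On an irreducible component, tr(u) is locked at 2*cos(pi*alpha/12) for some alpha in 1..11, and tr(v) at 2*cos(pi*beta/31) for some beta in 1..30.
The two central values (-1)^alpha I and (-1)^beta I must be the same matrix, so alpha and beta share a parity.
count pairs: odd alpha (6 choices) x odd beta (15), plus even alpha (5) x even beta (15): 6*15 + 5*15 = 165.
That is 165 components of irreducible characters, and with the reducible (abelian) component the total is 166.

166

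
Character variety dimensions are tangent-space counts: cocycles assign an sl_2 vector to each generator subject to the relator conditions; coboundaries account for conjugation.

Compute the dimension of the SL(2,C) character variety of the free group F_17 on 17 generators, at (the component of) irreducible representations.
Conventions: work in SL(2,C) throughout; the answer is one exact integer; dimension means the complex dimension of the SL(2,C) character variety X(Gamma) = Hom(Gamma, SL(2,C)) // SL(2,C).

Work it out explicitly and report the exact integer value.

The free group F_17: 17 generators, no relators.
Z^1(Gamma, Ad rho) = (sl_2)^17: a cocycle is a free choice of one sl_2 vector per generator, so dim Z^1 = 3*17 = 51.
Irreducibility makes the coboundary map sl_2 -> Z^1 injective (trivial centralizer), so dim B^1 = 3.
dim X = dim H^1 = dim Z^1 - dim B^1 = 51 - 3 = 48.

48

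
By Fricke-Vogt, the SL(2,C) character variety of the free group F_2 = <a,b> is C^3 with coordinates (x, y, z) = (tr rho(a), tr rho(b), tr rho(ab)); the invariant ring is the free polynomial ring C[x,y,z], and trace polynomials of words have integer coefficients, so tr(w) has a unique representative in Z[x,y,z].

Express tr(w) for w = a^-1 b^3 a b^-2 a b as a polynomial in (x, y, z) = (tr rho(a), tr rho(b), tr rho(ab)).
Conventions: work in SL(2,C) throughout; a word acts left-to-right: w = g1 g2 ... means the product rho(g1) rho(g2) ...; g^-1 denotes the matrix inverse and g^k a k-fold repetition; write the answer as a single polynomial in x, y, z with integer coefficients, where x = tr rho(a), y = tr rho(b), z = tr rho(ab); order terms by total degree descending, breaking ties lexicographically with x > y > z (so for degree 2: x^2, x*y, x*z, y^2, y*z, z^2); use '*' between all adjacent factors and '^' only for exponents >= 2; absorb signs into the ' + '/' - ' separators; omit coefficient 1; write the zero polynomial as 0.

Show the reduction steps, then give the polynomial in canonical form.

x^2*y^5*z - x^3*y^4 - x*y^6 - 2*x*y^4*z^2 - x^2*y^3*z + y^5*z + y^3*z^3 + 2*x^3*y^2 + 6*x*y^4 + 3*x*y^2*z^2 - 5*y^3*z - y*z^3 - x^3 - 9*x*y^2 - x*z^2 + 5*y*z + 3*x

so tr(a^2 b) = tr(a) tr(b a) - tr(b)  (reduce the a square) = x*z - y
reduce: tr(a^2) = tr(a) tr(a) - tr(1)  (reduce the a square) = x^2 - 2
so tr(b a^2 b) = tr(b) tr(a^2 b) - tr(a^2)  (reduce the b square) = x*y*z - x^2 - y^2 + 2
so tr(b^2 a^2 b) = tr(b) tr(b a^2 b) - tr(b a^2)  (reduce the b square) = x*y^2*z - x^2*y - y^3 - x*z + 3*y
tr(b^3 a^2 b) = tr(b) tr(b^2 a^2 b) - tr(b^2 a^2)  (reduce the b square) = x*y^3*z - x^2*y^2 - y^4 - 2*x*y*z + x^2 + 4*y^2 - 2
so tr(a b a b) = tr(a b) tr(a b) - tr(1)  (split on a) = z^2 - 2
so tr(a b a b^2) = tr(b) tr(a b a b) - tr(a b a)  (reduce the b square) = y*z^2 - x*z - y
tr(b a b^3 a) = tr(b) tr(a b a b^2) - tr(a b a b)  (reduce the b square) = y^2*z^2 - x*y*z - y^2 - z^2 + 2
so tr(b a b) = tr(b) tr(a b) - tr(a)  (reduce the b square) = y*z - x
tr(a b^3) = tr(b) tr(b a b) - tr(b a)  (reduce the b square) = y^2*z - x*y - z
so tr(b a b^3) = tr(b) tr(a b^3) - tr(a b^2)  (reduce the b square) = y^3*z - x*y^2 - 2*y*z + x
tr(b^3 a^2 b a) = tr(a) tr(b a b^3 a) - tr(b a b^3)  (reduce the a square) = x*y^2*z^2 - x^2*y*z - y^3*z - x*z^2 + 2*y*z + x
reduce: tr(a b a^-1 b^3 a) = tr(b^3 a^2 b) tr(a) - tr(b^3 a^2 b a)  (eliminate a^-1) = x^2*y^3*z - x^3*y^2 - x*y^4 - x*y^2*z^2 - x^2*y*z + y^3*z + x^3 + 4*x*y^2 + x*z^2 - 2*y*z - 3*x
tr(b^3 a b a b) = tr(b) tr(b a b a b^2) - tr(b a b a b)  (reduce the b square) = y^3*z^2 - x*y^2*z - y^3 - 2*y*z^2 + x*z + 3*y
so tr(a b a b a b) = tr(b a b a) tr(b a) - tr(a b)  (split on b) = z^3 - 3*z
so tr(a b a b a) = tr(a) tr(b a b a) - tr(b a b)  (reduce the a square) = x*z^2 - y*z - x
so tr(a b a b a b^2) = tr(b) tr(a b a b a b) - tr(a b a b a)  (reduce the b square) = y*z^3 - x*z^2 - 2*y*z + x
reduce: tr(b^3 a b a b a) = tr(b) tr(a b a b a b^2) - tr(a b a b a b)  (reduce the b square) = y^2*z^3 - x*y*z^2 - 2*y^2*z - z^3 + x*y + 3*z
reduce: tr(a b a^-1 b^3 a b) = tr(b^3 a b a b) tr(a) - tr(b^3 a b a b a)  (eliminate a^-1) = x*y^3*z^2 - x^2*y^2*z - y^2*z^3 - x*y^3 - x*y*z^2 + x^2*z + 2*y^2*z + z^3 + 2*x*y - 3*z
so tr(b^-1 a b a^-1 b^3 a) = tr(a b a^-1 b^3 a) tr(b) - tr(a b a^-1 b^3 a b)  (eliminate b^-1) = x^2*y^4*z - x^3*y^3 - x*y^5 - 2*x*y^3*z^2 + y^4*z + y^2*z^3 + x^3*y + 5*x*y^3 + 2*x*y*z^2 - x^2*z - 4*y^2*z - z^3 - 5*x*y + 3*z
reduce: tr(a^-1 b^3 a b^-2 a b) = tr(b^-1 a b a^-1 b^3 a) tr(b) - tr(b^-1 a b a^-1 b^3 a b)  (eliminate b^-1) = x^2*y^5*z - x^3*y^4 - x*y^6 - 2*x*y^4*z^2 - x^2*y^3*z + y^5*z + y^3*z^3 + 2*x^3*y^2 + 6*x*y^4 + 3*x*y^2*z^2 - 5*y^3*z - y*z^3 - x^3 - 9*x*y^2 - x*z^2 + 5*y*z + 3*x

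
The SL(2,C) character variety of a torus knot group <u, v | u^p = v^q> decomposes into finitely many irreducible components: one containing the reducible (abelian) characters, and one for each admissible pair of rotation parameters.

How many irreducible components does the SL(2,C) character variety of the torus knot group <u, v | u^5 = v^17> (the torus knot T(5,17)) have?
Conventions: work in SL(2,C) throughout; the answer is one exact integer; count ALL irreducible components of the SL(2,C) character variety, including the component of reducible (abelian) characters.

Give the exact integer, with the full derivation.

33

For T(5,17): irreducibility forces the central element u^5 = v^17 to one of +I, -I.
So on each irreducible component the traces are pinned: tr(u) = 2*cos(pi*alpha/5) with 1 <= alpha <= 4, tr(v) = 2*cos(pi*beta/17) with 1 <= beta <= 16.
u^5 = (-1)^alpha I and v^17 = (-1)^beta I must agree, so alpha and beta have equal parity.
Counting: 2 odd alphas x 8 odd betas + 2 even alphas x 8 even betas = 16 + 16 = 32.
Total: 32 irreducible-character components + 1 reducible (abelian) component = 33.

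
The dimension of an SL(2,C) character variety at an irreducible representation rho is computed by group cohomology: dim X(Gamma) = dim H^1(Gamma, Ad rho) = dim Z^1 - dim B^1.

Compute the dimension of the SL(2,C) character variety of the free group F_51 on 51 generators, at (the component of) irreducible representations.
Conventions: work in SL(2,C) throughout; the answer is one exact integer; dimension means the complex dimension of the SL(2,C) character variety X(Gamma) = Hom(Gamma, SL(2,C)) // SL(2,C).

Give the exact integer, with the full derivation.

The free group F_51: 51 generators, no relators.
A cocycle picks one sl_2 vector per generator freely, giving dim Z^1 = 3*51 = 153.
Irreducibility makes the coboundary map sl_2 -> Z^1 injective (trivial centralizer), so dim B^1 = 3.
dim H^1 = 153 - 3 = 150, which is dim X.

150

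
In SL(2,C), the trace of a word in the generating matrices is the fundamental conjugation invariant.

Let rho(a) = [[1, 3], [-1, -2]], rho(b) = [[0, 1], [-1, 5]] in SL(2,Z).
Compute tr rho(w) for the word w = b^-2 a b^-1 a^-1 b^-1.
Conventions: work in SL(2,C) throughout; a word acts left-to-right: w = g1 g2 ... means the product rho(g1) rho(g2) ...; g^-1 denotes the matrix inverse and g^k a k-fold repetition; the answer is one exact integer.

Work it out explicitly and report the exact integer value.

-3025

rho(b^-1) = [[5, -1], [1, 0]]
... * rho(b^-1) = [[5, -1], [1, 0]]  ->  [[24, -5], [5, -1]]
... * rho(a) = [[1, 3], [-1, -2]]  ->  [[29, 82], [6, 17]]
... * rho(b^-1) = [[5, -1], [1, 0]]  ->  [[227, -29], [47, -6]]
... * rho(a^-1) = [[-2, -3], [1, 1]]  ->  [[-483, -710], [-100, -147]]
... * rho(b^-1) = [[5, -1], [1, 0]]  ->  [[-3125, 483], [-647, 100]]
tr = -3125 + 100 = -3025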